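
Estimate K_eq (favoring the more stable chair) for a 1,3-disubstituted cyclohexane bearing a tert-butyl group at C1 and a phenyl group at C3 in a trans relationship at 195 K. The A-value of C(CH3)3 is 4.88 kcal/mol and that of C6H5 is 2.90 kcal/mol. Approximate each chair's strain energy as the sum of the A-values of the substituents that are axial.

K ≈ 166

C1 and C3 have the same parity, so for the trans isomer the two substituents are one axial and one equatorial in each chair.
Chair I (tert-butyl axial, phenyl equatorial): E = 4.88 kcal/mol; chair II (tert-butyl equatorial, phenyl axial): E = 2.90 kcal/mol.
ΔG = 1.98 kcal/mol between the two chairs.
K = exp(ΔG/RT) with R = 1.987×10⁻³ kcal mol⁻¹ K⁻¹ and T = 195 K gives K ≈ 166.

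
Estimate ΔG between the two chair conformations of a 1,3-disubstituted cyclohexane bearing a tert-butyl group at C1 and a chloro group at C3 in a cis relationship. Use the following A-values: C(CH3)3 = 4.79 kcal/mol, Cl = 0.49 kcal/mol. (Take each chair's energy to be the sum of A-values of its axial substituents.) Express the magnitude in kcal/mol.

5.28 kcal/mol

C1 and C3 have the same parity, so for the cis isomer the two substituents are e,e in one chair and a,a in the other.
Chair I (tert-butyl axial, chloro axial): E = 5.28 kcal/mol.
Chair II (tert-butyl equatorial, chloro equatorial): E = 0.00 kcal/mol.
ΔE = 5.28 − 0.00 = 5.28 kcal/mol; chair II is more stable.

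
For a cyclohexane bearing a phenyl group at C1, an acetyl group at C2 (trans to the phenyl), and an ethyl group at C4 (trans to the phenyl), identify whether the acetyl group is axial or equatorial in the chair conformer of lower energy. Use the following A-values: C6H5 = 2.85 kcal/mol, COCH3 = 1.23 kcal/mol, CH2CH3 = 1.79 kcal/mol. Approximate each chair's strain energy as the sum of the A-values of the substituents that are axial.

Chair I (phenyl axial, acetyl axial, ethyl axial): E = 5.87 kcal/mol.
Chair II (phenyl equatorial, acetyl equatorial, ethyl equatorial): E = 0.00 kcal/mol.
Chair II is the more stable (lower-energy) conformer, and in that chair the acetyl group is equatorial.

equatorial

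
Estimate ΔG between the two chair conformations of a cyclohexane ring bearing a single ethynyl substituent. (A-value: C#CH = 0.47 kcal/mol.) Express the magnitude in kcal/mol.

0.47 kcal/mol

A monosubstituted cyclohexane has one chair with the ethynyl group axial (E = A = 0.47 kcal/mol) and one with it equatorial (E = 0).
ΔE = 0.47 − 0 = 0.47 kcal/mol.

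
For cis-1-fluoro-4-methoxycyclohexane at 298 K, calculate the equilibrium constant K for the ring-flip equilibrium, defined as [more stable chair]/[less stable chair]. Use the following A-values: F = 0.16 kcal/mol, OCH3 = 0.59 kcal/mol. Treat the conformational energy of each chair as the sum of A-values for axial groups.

C1 and C4 have opposite parity, so for the cis isomer the two substituents are one axial and one equatorial in each chair.
Chair I (fluoro axial, methoxy equatorial): E = 0.16 kcal/mol; chair II (fluoro equatorial, methoxy axial): E = 0.59 kcal/mol.
ΔG = 0.43 kcal/mol between the two chairs.
K = exp(ΔG/RT) with R = 1.987×10⁻³ kcal mol⁻¹ K⁻¹ and T = 298 K gives K ≈ 2.07.

K ≈ 2.07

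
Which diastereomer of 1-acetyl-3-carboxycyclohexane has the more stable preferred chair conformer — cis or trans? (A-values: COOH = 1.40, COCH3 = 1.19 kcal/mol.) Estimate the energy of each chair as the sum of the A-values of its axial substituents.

cis

At 1,3 positions (parity same): cis → (e,e or a,a); trans → (a,e or e,a).
Best chair for cis: E = 0.00 kcal/mol; best chair for trans: E = 1.19 kcal/mol.
The cis isomer is lower by 1.19 kcal/mol.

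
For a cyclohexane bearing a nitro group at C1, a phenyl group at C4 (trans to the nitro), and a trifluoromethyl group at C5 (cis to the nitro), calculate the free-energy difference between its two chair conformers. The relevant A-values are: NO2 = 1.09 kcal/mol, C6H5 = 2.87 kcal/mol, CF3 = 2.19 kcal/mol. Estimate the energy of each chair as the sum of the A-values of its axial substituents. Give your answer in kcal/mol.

Chair I (nitro axial, phenyl axial, trifluoromethyl axial): E = 6.15 kcal/mol.
Chair II (nitro equatorial, phenyl equatorial, trifluoromethyl equatorial): E = 0.00 kcal/mol.
ΔE = 6.15 − 0.00 = 6.15 kcal/mol; chair II is more stable.

6.15 kcal/mol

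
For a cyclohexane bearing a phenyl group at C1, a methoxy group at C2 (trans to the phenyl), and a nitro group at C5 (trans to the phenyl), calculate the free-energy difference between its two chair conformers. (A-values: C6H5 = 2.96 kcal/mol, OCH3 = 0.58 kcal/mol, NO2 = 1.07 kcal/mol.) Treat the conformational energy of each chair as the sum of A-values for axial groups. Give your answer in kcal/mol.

Chair I (phenyl axial, methoxy axial, nitro equatorial): E = 3.54 kcal/mol.
Chair II (phenyl equatorial, methoxy equatorial, nitro axial): E = 1.07 kcal/mol.
ΔE = 3.54 − 1.07 = 2.47 kcal/mol; chair II is more stable.

2.47 kcal/mol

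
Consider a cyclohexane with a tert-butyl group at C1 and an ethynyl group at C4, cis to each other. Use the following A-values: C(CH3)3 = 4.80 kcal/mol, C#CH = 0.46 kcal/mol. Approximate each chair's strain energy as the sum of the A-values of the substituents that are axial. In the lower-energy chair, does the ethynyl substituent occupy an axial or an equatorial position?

C1 and C4 have opposite parity, so for the cis isomer the two substituents are one axial and one equatorial in each chair.
Chair I (tert-butyl axial, ethynyl equatorial): E = 4.80 kcal/mol.
Chair II (tert-butyl equatorial, ethynyl axial): E = 0.46 kcal/mol.
Chair II is the more stable (lower-energy) conformer, and in that chair the ethynyl group is axial.

axial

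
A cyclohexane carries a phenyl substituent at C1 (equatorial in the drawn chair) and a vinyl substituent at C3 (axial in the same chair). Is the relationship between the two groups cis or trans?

trans

C1 and C3 have the same parity, so their axial bonds point in the same direction.
With same-parity carbons, two substituents on the same face are both axial or both equatorial; opposite faces give one of each.
Here the groups are equatorial/axial → opposite face → trans.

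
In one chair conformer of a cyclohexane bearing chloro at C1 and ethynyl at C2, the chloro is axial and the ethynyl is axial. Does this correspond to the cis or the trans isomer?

trans

C1 and C2 have opposite parity, so their axial bonds point in opposite directions.
With opposite-parity carbons, two substituents on the same face are one axial and one equatorial; opposite faces give both axial or both equatorial.
Here the groups are axial/axial → opposite face → trans.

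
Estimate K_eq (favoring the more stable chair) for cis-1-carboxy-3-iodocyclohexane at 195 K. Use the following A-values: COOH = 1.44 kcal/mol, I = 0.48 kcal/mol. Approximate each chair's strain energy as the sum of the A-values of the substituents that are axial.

K ≈ 142

C1 and C3 have the same parity, so for the cis isomer the two substituents are e,e in one chair and a,a in the other.
Chair I (carboxyl axial, iodo axial): E = 1.92 kcal/mol; chair II (carboxyl equatorial, iodo equatorial): E = 0.00 kcal/mol.
ΔG = 1.92 kcal/mol between the two chairs.
K = exp(ΔG/RT) with R = 1.987×10⁻³ kcal mol⁻¹ K⁻¹ and T = 195 K gives K ≈ 142.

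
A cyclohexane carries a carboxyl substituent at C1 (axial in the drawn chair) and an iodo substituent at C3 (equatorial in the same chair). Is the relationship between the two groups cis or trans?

C1 and C3 have the same parity, so their axial bonds point in the same direction.
With same-parity carbons, two substituents on the same face are both axial or both equatorial; opposite faces give one of each.
Here the groups are axial/equatorial → opposite face → trans.

trans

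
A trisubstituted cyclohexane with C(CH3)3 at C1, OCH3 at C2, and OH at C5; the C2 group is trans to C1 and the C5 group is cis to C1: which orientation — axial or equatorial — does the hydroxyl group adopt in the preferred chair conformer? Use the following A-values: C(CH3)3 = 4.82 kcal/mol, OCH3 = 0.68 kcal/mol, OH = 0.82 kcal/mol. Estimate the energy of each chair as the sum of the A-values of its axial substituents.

equatorial

Chair I (tert-butyl axial, methoxy axial, hydroxyl axial): E = 6.32 kcal/mol.
Chair II (tert-butyl equatorial, methoxy equatorial, hydroxyl equatorial): E = 0.00 kcal/mol.
Chair II is the more stable (lower-energy) conformer, and in that chair the hydroxyl group is equatorial.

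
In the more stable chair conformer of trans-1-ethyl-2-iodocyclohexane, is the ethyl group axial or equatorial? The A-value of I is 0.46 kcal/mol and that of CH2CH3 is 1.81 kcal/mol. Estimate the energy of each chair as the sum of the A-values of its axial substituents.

equatorial

C1 and C2 have opposite parity, so for the trans isomer the two substituents are e,e in one chair and a,a in the other.
Chair I (iodo axial, ethyl axial): E = 2.27 kcal/mol.
Chair II (iodo equatorial, ethyl equatorial): E = 0.00 kcal/mol.
Chair II is the more stable (lower-energy) conformer, and in that chair the ethyl group is equatorial.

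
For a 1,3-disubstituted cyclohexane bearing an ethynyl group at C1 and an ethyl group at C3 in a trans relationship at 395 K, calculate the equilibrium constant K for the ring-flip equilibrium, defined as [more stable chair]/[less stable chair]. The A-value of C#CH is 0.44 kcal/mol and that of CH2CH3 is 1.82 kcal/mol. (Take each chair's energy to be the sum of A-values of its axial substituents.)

C1 and C3 have the same parity, so for the trans isomer the two substituents are one axial and one equatorial in each chair.
Chair I (ethynyl axial, ethyl equatorial): E = 0.44 kcal/mol; chair II (ethynyl equatorial, ethyl axial): E = 1.82 kcal/mol.
ΔG = 1.38 kcal/mol between the two chairs.
K = exp(ΔG/RT) with R = 1.987×10⁻³ kcal mol⁻¹ K⁻¹ and T = 395 K gives K ≈ 5.8.

K ≈ 5.80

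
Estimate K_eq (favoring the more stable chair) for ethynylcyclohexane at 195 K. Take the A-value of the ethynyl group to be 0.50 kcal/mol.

One chair has the ethynyl group axial (E = 0.50 kcal/mol) and the other has it equatorial (E = 0).
ΔG = 0.50 kcal/mol between the two chairs.
K = exp(ΔG/RT) with R = 1.987×10⁻³ kcal mol⁻¹ K⁻¹ and T = 195 K gives K ≈ 3.63.

K ≈ 3.63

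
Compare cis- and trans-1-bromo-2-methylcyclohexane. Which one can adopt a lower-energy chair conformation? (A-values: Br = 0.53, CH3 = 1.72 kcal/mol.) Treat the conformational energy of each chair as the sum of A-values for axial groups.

At 1,2 positions (parity opposite): cis → (a,e or e,a); trans → (e,e or a,a).
Best chair for cis: E = 0.53 kcal/mol; best chair for trans: E = 0.00 kcal/mol.
The trans isomer is lower by 0.53 kcal/mol.

trans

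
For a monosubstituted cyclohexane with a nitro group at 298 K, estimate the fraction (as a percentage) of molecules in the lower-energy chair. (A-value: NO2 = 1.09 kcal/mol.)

86.3%

One chair has the nitro group axial (E = 1.09 kcal/mol) and the other has it equatorial (E = 0).
ΔG = 1.09 kcal/mol between the two chairs.
K = exp(ΔG/RT) with R = 1.987×10⁻³ kcal mol⁻¹ K⁻¹ and T = 298 K gives K ≈ 6.3.
Fraction in the lower-energy chair = K/(K+1) = 86.3%.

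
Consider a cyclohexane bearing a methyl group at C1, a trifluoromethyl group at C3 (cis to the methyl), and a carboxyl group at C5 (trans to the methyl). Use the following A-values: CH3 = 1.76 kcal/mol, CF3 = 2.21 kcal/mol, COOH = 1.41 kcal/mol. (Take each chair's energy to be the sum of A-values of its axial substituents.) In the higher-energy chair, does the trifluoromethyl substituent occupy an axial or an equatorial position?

axial

Chair I (methyl axial, trifluoromethyl axial, carboxyl equatorial): E = 3.97 kcal/mol.
Chair II (methyl equatorial, trifluoromethyl equatorial, carboxyl axial): E = 1.41 kcal/mol.
Chair I is the less stable (higher-energy) conformer, and in that chair the trifluoromethyl group is axial.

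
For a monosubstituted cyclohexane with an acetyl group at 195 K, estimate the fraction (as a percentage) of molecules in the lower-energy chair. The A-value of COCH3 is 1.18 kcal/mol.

One chair has the acetyl group axial (E = 1.18 kcal/mol) and the other has it equatorial (E = 0).
ΔG = 1.18 kcal/mol between the two chairs.
K = exp(ΔG/RT) with R = 1.987×10⁻³ kcal mol⁻¹ K⁻¹ and T = 195 K gives K ≈ 21.
Fraction in the lower-energy chair = K/(K+1) = 95.5%.

95.5%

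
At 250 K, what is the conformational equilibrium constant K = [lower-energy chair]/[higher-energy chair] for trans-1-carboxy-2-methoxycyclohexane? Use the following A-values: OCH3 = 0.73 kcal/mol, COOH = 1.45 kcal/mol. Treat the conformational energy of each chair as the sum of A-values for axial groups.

K ≈ 80.5

C1 and C2 have opposite parity, so for the trans isomer the two substituents are e,e in one chair and a,a in the other.
Chair I (methoxy axial, carboxyl axial): E = 2.18 kcal/mol; chair II (methoxy equatorial, carboxyl equatorial): E = 0.00 kcal/mol.
ΔG = 2.18 kcal/mol between the two chairs.
K = exp(ΔG/RT) with R = 1.987×10⁻³ kcal mol⁻¹ K⁻¹ and T = 250 K gives K ≈ 80.5.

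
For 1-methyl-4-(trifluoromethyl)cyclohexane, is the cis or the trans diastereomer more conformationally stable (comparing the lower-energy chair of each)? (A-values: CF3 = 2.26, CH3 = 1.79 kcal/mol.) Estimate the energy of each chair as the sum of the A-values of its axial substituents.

At 1,4 positions (parity opposite): cis → (a,e or e,a); trans → (e,e or a,a).
Best chair for cis: E = 1.79 kcal/mol; best chair for trans: E = 0.00 kcal/mol.
The trans isomer is lower by 1.79 kcal/mol.

trans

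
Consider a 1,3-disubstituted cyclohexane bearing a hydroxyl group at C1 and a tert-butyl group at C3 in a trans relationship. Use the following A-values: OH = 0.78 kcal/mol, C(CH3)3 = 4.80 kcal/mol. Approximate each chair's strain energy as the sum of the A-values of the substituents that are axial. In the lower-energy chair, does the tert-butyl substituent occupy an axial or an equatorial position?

C1 and C3 have the same parity, so for the trans isomer the two substituents are one axial and one equatorial in each chair.
Chair I (hydroxyl axial, tert-butyl equatorial): E = 0.78 kcal/mol.
Chair II (hydroxyl equatorial, tert-butyl axial): E = 4.80 kcal/mol.
Chair I is the more stable (lower-energy) conformer, and in that chair the tert-butyl group is equatorial.

equatorial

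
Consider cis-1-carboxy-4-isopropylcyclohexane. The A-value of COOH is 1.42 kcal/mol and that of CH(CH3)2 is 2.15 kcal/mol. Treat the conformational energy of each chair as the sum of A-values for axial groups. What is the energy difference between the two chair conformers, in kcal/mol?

0.73 kcal/mol

C1 and C4 have opposite parity, so for the cis isomer the two substituents are one axial and one equatorial in each chair.
Chair I (carboxyl axial, isopropyl equatorial): E = 1.42 kcal/mol.
Chair II (carboxyl equatorial, isopropyl axial): E = 2.15 kcal/mol.
ΔE = 2.15 − 1.42 = 0.73 kcal/mol; chair I is more stable.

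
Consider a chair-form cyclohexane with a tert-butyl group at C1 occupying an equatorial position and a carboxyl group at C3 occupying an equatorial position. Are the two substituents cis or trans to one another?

C1 and C3 have the same parity, so their axial bonds point in the same direction.
With same-parity carbons, two substituents on the same face are both axial or both equatorial; opposite faces give one of each.
Here the groups are equatorial/equatorial → same face → cis.

cis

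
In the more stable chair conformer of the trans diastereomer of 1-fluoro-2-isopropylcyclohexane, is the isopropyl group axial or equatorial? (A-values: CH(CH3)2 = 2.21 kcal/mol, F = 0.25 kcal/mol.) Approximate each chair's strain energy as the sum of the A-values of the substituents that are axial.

C1 and C2 have opposite parity, so for the trans isomer the two substituents are e,e in one chair and a,a in the other.
Chair I (isopropyl axial, fluoro axial): E = 2.46 kcal/mol.
Chair II (isopropyl equatorial, fluoro equatorial): E = 0.00 kcal/mol.
Chair II is the more stable (lower-energy) conformer, and in that chair the isopropyl group is equatorial.

equatorial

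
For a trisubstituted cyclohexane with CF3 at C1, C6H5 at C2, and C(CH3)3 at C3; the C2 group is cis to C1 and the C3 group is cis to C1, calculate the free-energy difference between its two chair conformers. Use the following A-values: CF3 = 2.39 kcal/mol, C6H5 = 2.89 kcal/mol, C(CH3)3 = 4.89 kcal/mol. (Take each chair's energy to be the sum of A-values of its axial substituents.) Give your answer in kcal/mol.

4.39 kcal/mol

Chair I (trifluoromethyl axial, phenyl equatorial, tert-butyl axial): E = 7.28 kcal/mol.
Chair II (trifluoromethyl equatorial, phenyl axial, tert-butyl equatorial): E = 2.89 kcal/mol.
ΔE = 7.28 − 2.89 = 4.39 kcal/mol; chair II is more stable.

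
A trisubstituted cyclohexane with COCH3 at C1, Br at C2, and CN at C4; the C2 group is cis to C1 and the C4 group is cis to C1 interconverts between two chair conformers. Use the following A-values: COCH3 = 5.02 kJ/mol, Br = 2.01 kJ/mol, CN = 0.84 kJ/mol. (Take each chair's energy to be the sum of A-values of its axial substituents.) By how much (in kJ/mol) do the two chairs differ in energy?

Chair I (acetyl axial, bromo equatorial, cyano equatorial): E = 5.02 kJ/mol.
Chair II (acetyl equatorial, bromo axial, cyano axial): E = 2.85 kJ/mol.
ΔE = 5.02 − 2.85 = 2.17 kJ/mol; chair II is more stable.

2.17 kJ/mol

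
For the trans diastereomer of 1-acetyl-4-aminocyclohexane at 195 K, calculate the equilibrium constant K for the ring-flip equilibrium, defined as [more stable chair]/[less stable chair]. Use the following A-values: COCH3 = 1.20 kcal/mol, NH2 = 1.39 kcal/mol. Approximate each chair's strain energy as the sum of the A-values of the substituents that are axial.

C1 and C4 have opposite parity, so for the trans isomer the two substituents are e,e in one chair and a,a in the other.
Chair I (acetyl axial, amino axial): E = 2.59 kcal/mol; chair II (acetyl equatorial, amino equatorial): E = 0.00 kcal/mol.
ΔG = 2.59 kcal/mol between the two chairs.
K = exp(ΔG/RT) with R = 1.987×10⁻³ kcal mol⁻¹ K⁻¹ and T = 195 K gives K ≈ 800.

K ≈ 800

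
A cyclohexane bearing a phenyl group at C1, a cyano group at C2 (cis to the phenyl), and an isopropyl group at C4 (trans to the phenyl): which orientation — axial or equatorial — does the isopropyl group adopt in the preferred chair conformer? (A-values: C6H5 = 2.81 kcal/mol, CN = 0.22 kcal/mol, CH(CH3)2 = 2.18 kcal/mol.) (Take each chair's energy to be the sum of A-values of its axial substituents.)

equatorial

Chair I (phenyl axial, cyano equatorial, isopropyl axial): E = 4.99 kcal/mol.
Chair II (phenyl equatorial, cyano axial, isopropyl equatorial): E = 0.22 kcal/mol.
Chair II is the more stable (lower-energy) conformer, and in that chair the isopropyl group is equatorial.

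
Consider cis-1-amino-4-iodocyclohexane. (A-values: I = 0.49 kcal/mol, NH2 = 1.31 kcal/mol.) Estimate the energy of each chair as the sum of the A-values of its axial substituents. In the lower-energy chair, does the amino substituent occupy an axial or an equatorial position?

C1 and C4 have opposite parity, so for the cis isomer the two substituents are one axial and one equatorial in each chair.
Chair I (iodo axial, amino equatorial): E = 0.49 kcal/mol.
Chair II (iodo equatorial, amino axial): E = 1.31 kcal/mol.
Chair I is the more stable (lower-energy) conformer, and in that chair the amino group is equatorial.

equatorial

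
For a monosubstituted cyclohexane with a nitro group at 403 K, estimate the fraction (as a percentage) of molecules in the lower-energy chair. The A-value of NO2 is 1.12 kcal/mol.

80.2%

One chair has the nitro group axial (E = 1.12 kcal/mol) and the other has it equatorial (E = 0).
ΔG = 1.12 kcal/mol between the two chairs.
K = exp(ΔG/RT) with R = 1.987×10⁻³ kcal mol⁻¹ K⁻¹ and T = 403 K gives K ≈ 4.05.
Fraction in the lower-energy chair = K/(K+1) = 80.2%.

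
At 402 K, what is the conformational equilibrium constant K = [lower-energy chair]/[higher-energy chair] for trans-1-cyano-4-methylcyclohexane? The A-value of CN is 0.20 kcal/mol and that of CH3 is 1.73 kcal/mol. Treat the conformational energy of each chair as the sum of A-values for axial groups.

K ≈ 11.2

C1 and C4 have opposite parity, so for the trans isomer the two substituents are e,e in one chair and a,a in the other.
Chair I (cyano axial, methyl axial): E = 1.93 kcal/mol; chair II (cyano equatorial, methyl equatorial): E = 0.00 kcal/mol.
ΔG = 1.93 kcal/mol between the two chairs.
K = exp(ΔG/RT) with R = 1.987×10⁻³ kcal mol⁻¹ K⁻¹ and T = 402 K gives K ≈ 11.2.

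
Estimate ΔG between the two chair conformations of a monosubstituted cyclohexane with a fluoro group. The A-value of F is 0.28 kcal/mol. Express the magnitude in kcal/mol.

0.28 kcal/mol

A monosubstituted cyclohexane has one chair with the fluoro group axial (E = A = 0.28 kcal/mol) and one with it equatorial (E = 0).
ΔE = 0.28 − 0 = 0.28 kcal/mol.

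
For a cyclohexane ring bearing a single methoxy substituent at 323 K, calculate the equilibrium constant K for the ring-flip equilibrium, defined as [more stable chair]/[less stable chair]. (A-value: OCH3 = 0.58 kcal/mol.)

One chair has the methoxy group axial (E = 0.58 kcal/mol) and the other has it equatorial (E = 0).
ΔG = 0.58 kcal/mol between the two chairs.
K = exp(ΔG/RT) with R = 1.987×10⁻³ kcal mol⁻¹ K⁻¹ and T = 323 K gives K ≈ 2.47.

K ≈ 2.47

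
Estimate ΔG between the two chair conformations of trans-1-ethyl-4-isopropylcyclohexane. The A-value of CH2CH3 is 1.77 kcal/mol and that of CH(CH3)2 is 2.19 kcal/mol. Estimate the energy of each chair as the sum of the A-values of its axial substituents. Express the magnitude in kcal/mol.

C1 and C4 have opposite parity, so for the trans isomer the two substituents are e,e in one chair and a,a in the other.
Chair I (ethyl axial, isopropyl axial): E = 3.96 kcal/mol.
Chair II (ethyl equatorial, isopropyl equatorial): E = 0.00 kcal/mol.
ΔE = 3.96 − 0.00 = 3.96 kcal/mol; chair II is more stable.

3.96 kcal/mol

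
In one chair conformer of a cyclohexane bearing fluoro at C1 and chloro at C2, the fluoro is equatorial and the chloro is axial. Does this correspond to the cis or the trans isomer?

C1 and C2 have opposite parity, so their axial bonds point in opposite directions.
With opposite-parity carbons, two substituents on the same face are one axial and one equatorial; opposite faces give both axial or both equatorial.
Here the groups are equatorial/axial → same face → cis.

cis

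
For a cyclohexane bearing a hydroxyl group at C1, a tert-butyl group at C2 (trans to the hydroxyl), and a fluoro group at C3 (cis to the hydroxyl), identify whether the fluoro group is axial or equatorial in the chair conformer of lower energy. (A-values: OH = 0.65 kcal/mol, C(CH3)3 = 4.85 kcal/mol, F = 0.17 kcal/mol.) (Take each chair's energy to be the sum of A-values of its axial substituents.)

equatorial

Chair I (hydroxyl axial, tert-butyl axial, fluoro axial): E = 5.67 kcal/mol.
Chair II (hydroxyl equatorial, tert-butyl equatorial, fluoro equatorial): E = 0.00 kcal/mol.
Chair II is the more stable (lower-energy) conformer, and in that chair the fluoro group is equatorial.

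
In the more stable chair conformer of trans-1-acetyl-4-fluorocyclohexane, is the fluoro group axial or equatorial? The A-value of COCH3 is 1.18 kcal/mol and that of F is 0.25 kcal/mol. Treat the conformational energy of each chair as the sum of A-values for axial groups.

C1 and C4 have opposite parity, so for the trans isomer the two substituents are e,e in one chair and a,a in the other.
Chair I (acetyl axial, fluoro axial): E = 1.43 kcal/mol.
Chair II (acetyl equatorial, fluoro equatorial): E = 0.00 kcal/mol.
Chair II is the more stable (lower-energy) conformer, and in that chair the fluoro group is equatorial.

equatorial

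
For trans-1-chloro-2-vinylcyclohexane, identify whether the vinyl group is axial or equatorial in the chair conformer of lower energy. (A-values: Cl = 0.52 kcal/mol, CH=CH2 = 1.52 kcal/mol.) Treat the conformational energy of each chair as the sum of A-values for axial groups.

equatorial

C1 and C2 have opposite parity, so for the trans isomer the two substituents are e,e in one chair and a,a in the other.
Chair I (chloro axial, vinyl axial): E = 2.04 kcal/mol.
Chair II (chloro equatorial, vinyl equatorial): E = 0.00 kcal/mol.
Chair II is the more stable (lower-energy) conformer, and in that chair the vinyl group is equatorial.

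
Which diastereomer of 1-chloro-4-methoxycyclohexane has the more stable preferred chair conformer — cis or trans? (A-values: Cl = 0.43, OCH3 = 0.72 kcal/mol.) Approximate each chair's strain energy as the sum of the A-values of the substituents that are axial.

At 1,4 positions (parity opposite): cis → (a,e or e,a); trans → (e,e or a,a).
Best chair for cis: E = 0.43 kcal/mol; best chair for trans: E = 0.00 kcal/mol.
The trans isomer is lower by 0.43 kcal/mol.

trans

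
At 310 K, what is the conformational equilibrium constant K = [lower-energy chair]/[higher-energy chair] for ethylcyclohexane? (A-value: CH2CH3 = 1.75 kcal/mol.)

One chair has the ethyl group axial (E = 1.75 kcal/mol) and the other has it equatorial (E = 0).
ΔG = 1.75 kcal/mol between the two chairs.
K = exp(ΔG/RT) with R = 1.987×10⁻³ kcal mol⁻¹ K⁻¹ and T = 310 K gives K ≈ 17.1.

K ≈ 17.1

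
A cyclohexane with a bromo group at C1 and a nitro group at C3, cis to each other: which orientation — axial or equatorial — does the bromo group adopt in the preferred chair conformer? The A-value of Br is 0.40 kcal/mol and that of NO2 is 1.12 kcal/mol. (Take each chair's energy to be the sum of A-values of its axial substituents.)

equatorial

C1 and C3 have the same parity, so for the cis isomer the two substituents are e,e in one chair and a,a in the other.
Chair I (bromo axial, nitro axial): E = 1.52 kcal/mol.
Chair II (bromo equatorial, nitro equatorial): E = 0.00 kcal/mol.
Chair II is the more stable (lower-energy) conformer, and in that chair the bromo group is equatorial.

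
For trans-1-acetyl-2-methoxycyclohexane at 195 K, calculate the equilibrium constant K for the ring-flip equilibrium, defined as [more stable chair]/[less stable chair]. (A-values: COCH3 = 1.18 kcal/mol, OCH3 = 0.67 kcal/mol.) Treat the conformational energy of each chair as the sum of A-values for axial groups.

K ≈ 118

C1 and C2 have opposite parity, so for the trans isomer the two substituents are e,e in one chair and a,a in the other.
Chair I (acetyl axial, methoxy axial): E = 1.85 kcal/mol; chair II (acetyl equatorial, methoxy equatorial): E = 0.00 kcal/mol.
ΔG = 1.85 kcal/mol between the two chairs.
K = exp(ΔG/RT) with R = 1.987×10⁻³ kcal mol⁻¹ K⁻¹ and T = 195 K gives K ≈ 118.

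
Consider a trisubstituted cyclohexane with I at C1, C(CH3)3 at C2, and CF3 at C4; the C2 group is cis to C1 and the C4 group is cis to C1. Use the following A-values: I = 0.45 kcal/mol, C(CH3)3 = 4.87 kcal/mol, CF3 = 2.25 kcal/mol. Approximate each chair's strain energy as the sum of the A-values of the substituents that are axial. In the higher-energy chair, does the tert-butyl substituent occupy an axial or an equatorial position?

Chair I (iodo axial, tert-butyl equatorial, trifluoromethyl equatorial): E = 0.45 kcal/mol.
Chair II (iodo equatorial, tert-butyl axial, trifluoromethyl axial): E = 7.12 kcal/mol.
Chair II is the less stable (higher-energy) conformer, and in that chair the tert-butyl group is axial.

axial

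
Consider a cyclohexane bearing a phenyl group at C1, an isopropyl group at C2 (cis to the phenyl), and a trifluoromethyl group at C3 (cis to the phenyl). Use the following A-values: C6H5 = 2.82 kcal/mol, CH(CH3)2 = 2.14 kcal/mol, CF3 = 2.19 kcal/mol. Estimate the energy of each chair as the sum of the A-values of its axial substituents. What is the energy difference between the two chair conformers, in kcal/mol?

2.87 kcal/mol

Chair I (phenyl axial, isopropyl equatorial, trifluoromethyl axial): E = 5.01 kcal/mol.
Chair II (phenyl equatorial, isopropyl axial, trifluoromethyl equatorial): E = 2.14 kcal/mol.
ΔE = 5.01 − 2.14 = 2.87 kcal/mol; chair II is more stable.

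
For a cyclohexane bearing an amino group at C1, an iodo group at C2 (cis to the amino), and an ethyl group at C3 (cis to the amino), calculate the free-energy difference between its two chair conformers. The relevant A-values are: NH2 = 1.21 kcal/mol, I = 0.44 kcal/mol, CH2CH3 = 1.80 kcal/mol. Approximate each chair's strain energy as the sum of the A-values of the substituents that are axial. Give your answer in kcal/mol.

2.57 kcal/mol

Chair I (amino axial, iodo equatorial, ethyl axial): E = 3.01 kcal/mol.
Chair II (amino equatorial, iodo axial, ethyl equatorial): E = 0.44 kcal/mol.
ΔE = 3.01 − 0.44 = 2.57 kcal/mol; chair II is more stable.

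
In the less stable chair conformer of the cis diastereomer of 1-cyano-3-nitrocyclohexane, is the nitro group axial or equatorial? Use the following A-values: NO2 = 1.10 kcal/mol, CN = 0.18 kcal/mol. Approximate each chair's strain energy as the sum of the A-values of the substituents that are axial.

axial

C1 and C3 have the same parity, so for the cis isomer the two substituents are e,e in one chair and a,a in the other.
Chair I (nitro axial, cyano axial): E = 1.28 kcal/mol.
Chair II (nitro equatorial, cyano equatorial): E = 0.00 kcal/mol.
Chair I is the less stable (higher-energy) conformer, and in that chair the nitro group is axial.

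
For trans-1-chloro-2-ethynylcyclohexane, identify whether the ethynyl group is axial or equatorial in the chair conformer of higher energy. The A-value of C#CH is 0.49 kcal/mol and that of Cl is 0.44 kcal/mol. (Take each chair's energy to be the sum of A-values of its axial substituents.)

axial

C1 and C2 have opposite parity, so for the trans isomer the two substituents are e,e in one chair and a,a in the other.
Chair I (ethynyl axial, chloro axial): E = 0.93 kcal/mol.
Chair II (ethynyl equatorial, chloro equatorial): E = 0.00 kcal/mol.
Chair I is the less stable (higher-energy) conformer, and in that chair the ethynyl group is axial.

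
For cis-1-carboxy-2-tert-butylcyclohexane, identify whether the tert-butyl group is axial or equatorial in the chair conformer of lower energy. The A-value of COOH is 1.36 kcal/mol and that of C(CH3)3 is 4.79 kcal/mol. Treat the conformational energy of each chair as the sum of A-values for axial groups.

equatorial

C1 and C2 have opposite parity, so for the cis isomer the two substituents are one axial and one equatorial in each chair.
Chair I (carboxyl axial, tert-butyl equatorial): E = 1.36 kcal/mol.
Chair II (carboxyl equatorial, tert-butyl axial): E = 4.79 kcal/mol.
Chair I is the more stable (lower-energy) conformer, and in that chair the tert-butyl group is equatorial.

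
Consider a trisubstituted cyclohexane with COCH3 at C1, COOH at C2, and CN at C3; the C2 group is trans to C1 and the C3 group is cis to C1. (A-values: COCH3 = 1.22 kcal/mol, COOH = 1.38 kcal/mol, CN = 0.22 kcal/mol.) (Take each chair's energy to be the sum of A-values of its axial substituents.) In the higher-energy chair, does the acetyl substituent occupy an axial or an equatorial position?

Chair I (acetyl axial, carboxyl axial, cyano axial): E = 2.82 kcal/mol.
Chair II (acetyl equatorial, carboxyl equatorial, cyano equatorial): E = 0.00 kcal/mol.
Chair I is the less stable (higher-energy) conformer, and in that chair the acetyl group is axial.

axial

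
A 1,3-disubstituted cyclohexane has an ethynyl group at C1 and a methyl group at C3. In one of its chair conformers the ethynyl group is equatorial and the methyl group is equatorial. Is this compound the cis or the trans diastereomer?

C1 and C3 have the same parity, so their axial bonds point in the same direction.
With same-parity carbons, two substituents on the same face are both axial or both equatorial; opposite faces give one of each.
Here the groups are equatorial/equatorial → same face → cis.

cis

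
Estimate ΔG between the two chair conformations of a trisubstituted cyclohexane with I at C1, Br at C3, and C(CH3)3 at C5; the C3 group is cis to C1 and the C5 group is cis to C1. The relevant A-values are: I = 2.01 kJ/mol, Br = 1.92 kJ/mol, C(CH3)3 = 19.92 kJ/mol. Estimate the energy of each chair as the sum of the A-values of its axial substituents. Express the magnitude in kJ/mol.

23.85 kJ/mol

Chair I (iodo axial, bromo axial, tert-butyl axial): E = 23.85 kJ/mol.
Chair II (iodo equatorial, bromo equatorial, tert-butyl equatorial): E = 0.00 kJ/mol.
ΔE = 23.85 − 0.00 = 23.85 kJ/mol; chair II is more stable.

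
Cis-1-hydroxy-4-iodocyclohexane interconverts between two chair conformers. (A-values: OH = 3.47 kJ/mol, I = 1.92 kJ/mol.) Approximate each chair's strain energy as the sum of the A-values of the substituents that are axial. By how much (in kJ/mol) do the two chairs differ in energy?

C1 and C4 have opposite parity, so for the cis isomer the two substituents are one axial and one equatorial in each chair.
Chair I (hydroxyl axial, iodo equatorial): E = 3.47 kJ/mol.
Chair II (hydroxyl equatorial, iodo axial): E = 1.92 kJ/mol.
ΔE = 3.47 − 1.92 = 1.55 kJ/mol; chair II is more stable.

1.55 kJ/mol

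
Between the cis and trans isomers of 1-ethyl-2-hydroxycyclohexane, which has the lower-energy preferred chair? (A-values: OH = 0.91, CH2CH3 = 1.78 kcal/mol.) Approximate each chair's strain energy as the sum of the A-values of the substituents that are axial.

trans

At 1,2 positions (parity opposite): cis → (a,e or e,a); trans → (e,e or a,a).
Best chair for cis: E = 0.91 kcal/mol; best chair for trans: E = 0.00 kcal/mol.
The trans isomer is lower by 0.91 kcal/mol.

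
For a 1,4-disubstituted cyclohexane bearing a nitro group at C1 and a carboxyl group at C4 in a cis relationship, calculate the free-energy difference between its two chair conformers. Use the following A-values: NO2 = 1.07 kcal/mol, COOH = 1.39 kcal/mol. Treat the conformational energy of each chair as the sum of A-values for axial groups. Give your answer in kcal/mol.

C1 and C4 have opposite parity, so for the cis isomer the two substituents are one axial and one equatorial in each chair.
Chair I (nitro axial, carboxyl equatorial): E = 1.07 kcal/mol.
Chair II (nitro equatorial, carboxyl axial): E = 1.39 kcal/mol.
ΔE = 1.39 − 1.07 = 0.32 kcal/mol; chair I is more stable.

0.32 kcal/mol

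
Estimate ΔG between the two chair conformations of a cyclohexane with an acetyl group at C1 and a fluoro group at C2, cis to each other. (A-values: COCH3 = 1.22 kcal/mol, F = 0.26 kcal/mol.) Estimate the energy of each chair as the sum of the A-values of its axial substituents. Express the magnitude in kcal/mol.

C1 and C2 have opposite parity, so for the cis isomer the two substituents are one axial and one equatorial in each chair.
Chair I (acetyl axial, fluoro equatorial): E = 1.22 kcal/mol.
Chair II (acetyl equatorial, fluoro axial): E = 0.26 kcal/mol.
ΔE = 1.22 − 0.26 = 0.96 kcal/mol; chair II is more stable.

0.96 kcal/mol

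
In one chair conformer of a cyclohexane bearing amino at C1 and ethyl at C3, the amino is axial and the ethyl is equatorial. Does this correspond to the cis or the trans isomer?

trans

C1 and C3 have the same parity, so their axial bonds point in the same direction.
With same-parity carbons, two substituents on the same face are both axial or both equatorial; opposite faces give one of each.
Here the groups are axial/equatorial → opposite face → trans.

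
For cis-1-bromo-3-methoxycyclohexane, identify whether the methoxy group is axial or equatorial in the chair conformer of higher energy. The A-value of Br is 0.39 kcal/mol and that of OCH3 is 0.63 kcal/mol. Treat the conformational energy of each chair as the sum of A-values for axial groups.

axial

C1 and C3 have the same parity, so for the cis isomer the two substituents are e,e in one chair and a,a in the other.
Chair I (bromo axial, methoxy axial): E = 1.02 kcal/mol.
Chair II (bromo equatorial, methoxy equatorial): E = 0.00 kcal/mol.
Chair I is the less stable (higher-energy) conformer, and in that chair the methoxy group is axial.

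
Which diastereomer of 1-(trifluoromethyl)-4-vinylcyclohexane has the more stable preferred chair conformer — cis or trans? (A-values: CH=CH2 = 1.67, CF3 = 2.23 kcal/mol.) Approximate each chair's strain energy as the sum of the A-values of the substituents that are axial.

trans

At 1,4 positions (parity opposite): cis → (a,e or e,a); trans → (e,e or a,a).
Best chair for cis: E = 1.67 kcal/mol; best chair for trans: E = 0.00 kcal/mol.
The trans isomer is lower by 1.67 kcal/mol.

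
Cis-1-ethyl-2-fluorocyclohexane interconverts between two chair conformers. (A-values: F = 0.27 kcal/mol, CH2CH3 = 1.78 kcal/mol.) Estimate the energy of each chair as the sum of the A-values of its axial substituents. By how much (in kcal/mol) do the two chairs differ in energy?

C1 and C2 have opposite parity, so for the cis isomer the two substituents are one axial and one equatorial in each chair.
Chair I (fluoro axial, ethyl equatorial): E = 0.27 kcal/mol.
Chair II (fluoro equatorial, ethyl axial): E = 1.78 kcal/mol.
ΔE = 1.78 − 0.27 = 1.51 kcal/mol; chair I is more stable.

1.51 kcal/mol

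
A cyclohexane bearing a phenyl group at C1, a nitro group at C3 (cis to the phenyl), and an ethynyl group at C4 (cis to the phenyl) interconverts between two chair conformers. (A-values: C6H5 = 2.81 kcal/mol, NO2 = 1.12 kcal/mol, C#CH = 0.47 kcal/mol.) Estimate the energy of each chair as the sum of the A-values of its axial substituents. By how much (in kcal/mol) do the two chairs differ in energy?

3.46 kcal/mol

Chair I (phenyl axial, nitro axial, ethynyl equatorial): E = 3.93 kcal/mol.
Chair II (phenyl equatorial, nitro equatorial, ethynyl axial): E = 0.47 kcal/mol.
ΔE = 3.93 − 0.47 = 3.46 kcal/mol; chair II is more stable.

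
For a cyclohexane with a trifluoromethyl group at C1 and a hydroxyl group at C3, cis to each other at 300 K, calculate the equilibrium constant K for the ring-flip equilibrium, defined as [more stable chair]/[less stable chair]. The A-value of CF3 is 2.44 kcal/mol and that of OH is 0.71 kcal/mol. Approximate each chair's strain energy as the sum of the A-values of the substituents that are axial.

K ≈ 197

C1 and C3 have the same parity, so for the cis isomer the two substituents are e,e in one chair and a,a in the other.
Chair I (trifluoromethyl axial, hydroxyl axial): E = 3.15 kcal/mol; chair II (trifluoromethyl equatorial, hydroxyl equatorial): E = 0.00 kcal/mol.
ΔG = 3.15 kcal/mol between the two chairs.
K = exp(ΔG/RT) with R = 1.987×10⁻³ kcal mol⁻¹ K⁻¹ and T = 300 K gives K ≈ 197.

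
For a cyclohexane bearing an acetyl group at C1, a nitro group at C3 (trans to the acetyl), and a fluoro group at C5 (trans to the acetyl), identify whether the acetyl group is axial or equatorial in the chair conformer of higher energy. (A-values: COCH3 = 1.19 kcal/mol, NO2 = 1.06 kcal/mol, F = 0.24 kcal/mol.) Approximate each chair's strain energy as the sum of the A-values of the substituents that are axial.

equatorial

Chair I (acetyl axial, nitro equatorial, fluoro equatorial): E = 1.19 kcal/mol.
Chair II (acetyl equatorial, nitro axial, fluoro axial): E = 1.30 kcal/mol.
Chair II is the less stable (higher-energy) conformer, and in that chair the acetyl group is equatorial.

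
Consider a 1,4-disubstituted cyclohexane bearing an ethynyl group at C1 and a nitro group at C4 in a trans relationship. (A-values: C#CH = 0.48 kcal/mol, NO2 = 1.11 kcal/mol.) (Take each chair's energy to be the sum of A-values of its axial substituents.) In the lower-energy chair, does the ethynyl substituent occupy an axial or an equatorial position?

equatorial

C1 and C4 have opposite parity, so for the trans isomer the two substituents are e,e in one chair and a,a in the other.
Chair I (ethynyl axial, nitro axial): E = 1.59 kcal/mol.
Chair II (ethynyl equatorial, nitro equatorial): E = 0.00 kcal/mol.
Chair II is the more stable (lower-energy) conformer, and in that chair the ethynyl group is equatorial.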